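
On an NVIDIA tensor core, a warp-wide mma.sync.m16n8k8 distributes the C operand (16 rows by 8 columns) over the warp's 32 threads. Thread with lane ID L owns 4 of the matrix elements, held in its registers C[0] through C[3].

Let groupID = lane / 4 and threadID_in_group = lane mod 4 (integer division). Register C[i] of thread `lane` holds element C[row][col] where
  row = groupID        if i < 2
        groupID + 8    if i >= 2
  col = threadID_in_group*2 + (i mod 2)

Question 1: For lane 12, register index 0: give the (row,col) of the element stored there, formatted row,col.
3,0

lane 12->12/4=3, 12 mod 4=0
i=0  r:3+0->3  c:2·0+0->0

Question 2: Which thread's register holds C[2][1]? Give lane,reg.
r=2->g=2,rb=0  c=1->t=0,b0=1
L=2*4+0=8  i=0*2+1=1

8,1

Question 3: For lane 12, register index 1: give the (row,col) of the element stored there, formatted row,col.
3,1

lane 12: gr=3 (12/4), th=0 (12%4)
i=1: r=3+0=3, c=0*2+1=1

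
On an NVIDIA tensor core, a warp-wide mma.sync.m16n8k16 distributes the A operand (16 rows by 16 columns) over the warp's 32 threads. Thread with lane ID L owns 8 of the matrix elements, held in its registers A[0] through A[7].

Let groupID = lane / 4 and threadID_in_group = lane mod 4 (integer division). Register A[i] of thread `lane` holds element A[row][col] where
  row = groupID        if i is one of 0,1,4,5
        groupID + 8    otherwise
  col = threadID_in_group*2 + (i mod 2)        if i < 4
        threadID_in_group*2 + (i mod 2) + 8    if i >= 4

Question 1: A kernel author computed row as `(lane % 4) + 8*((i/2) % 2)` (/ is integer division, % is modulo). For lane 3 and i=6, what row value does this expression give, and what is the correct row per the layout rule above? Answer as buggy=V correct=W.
buggy=11 correct=8

`(lane % 4) + 8*((i/2) % 2)`[3,6]→11
3: G=0,T=3
[6] (0+8,3*2+0+8) = (8,14)
row: 11 vs 8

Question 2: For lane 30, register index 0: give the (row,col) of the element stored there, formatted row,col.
7,4

L=30⇒gr=30>>2=7, th=30&3=2
[0]⇒row 7+0=7  col 2·2+0+0=4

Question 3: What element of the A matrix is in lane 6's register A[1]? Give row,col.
lane 6: gid=1 (6/4), tid=2 (6%4)
i=1: r=1+0=1, c=2*2+1+0=5

1,5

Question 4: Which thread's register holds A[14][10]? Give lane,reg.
25,6

r: 14->gid=6,r8=1  c: 10->c8=1,tid=1,i&1=0
L=6*4+1=25  i=1*4+1*2+0=6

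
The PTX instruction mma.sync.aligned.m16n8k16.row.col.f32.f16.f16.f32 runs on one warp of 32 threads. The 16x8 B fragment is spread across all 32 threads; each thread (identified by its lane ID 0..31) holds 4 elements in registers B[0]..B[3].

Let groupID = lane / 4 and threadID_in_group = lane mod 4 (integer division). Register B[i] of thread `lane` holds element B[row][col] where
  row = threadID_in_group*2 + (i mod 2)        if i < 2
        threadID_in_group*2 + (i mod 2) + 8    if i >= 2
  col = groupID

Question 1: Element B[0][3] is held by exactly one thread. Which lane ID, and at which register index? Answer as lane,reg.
12,0

c:3=>grp=3  r:0=>rB=0,tig=0,lo=0
L=3*4+0=12  i=0*2+0=0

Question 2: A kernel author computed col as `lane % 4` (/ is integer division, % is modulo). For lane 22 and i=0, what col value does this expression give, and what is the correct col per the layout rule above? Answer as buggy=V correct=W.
buggy=2 correct=5

`lane % 4`[22,0]⇒2
L=22⇒gr=22>>2=5, th=22&3=2
[0]⇒row 2·2+0+0=4  col gr=5
col: 2 vs 5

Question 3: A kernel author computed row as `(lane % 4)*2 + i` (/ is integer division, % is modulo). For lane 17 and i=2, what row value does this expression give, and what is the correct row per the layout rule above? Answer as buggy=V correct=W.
`(lane % 4)*2 + i`[17,2]=>4
L=17=>grp=17>>2=4, tig=17&3=1
[2]=>row 1·2+0+8=10  col grp=4
row: 4 vs 10

buggy=4 correct=10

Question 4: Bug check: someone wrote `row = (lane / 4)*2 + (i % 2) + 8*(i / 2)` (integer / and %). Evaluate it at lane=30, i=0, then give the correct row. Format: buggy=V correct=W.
`(lane / 4)*2 + (i % 2) + 8*(i / 2)`[30,0]->14
lane 30->30/4=7, 30 mod 4=2
i=0  r:2·2+0+0->4  c:7
row: 14 vs 4

buggy=14 correct=4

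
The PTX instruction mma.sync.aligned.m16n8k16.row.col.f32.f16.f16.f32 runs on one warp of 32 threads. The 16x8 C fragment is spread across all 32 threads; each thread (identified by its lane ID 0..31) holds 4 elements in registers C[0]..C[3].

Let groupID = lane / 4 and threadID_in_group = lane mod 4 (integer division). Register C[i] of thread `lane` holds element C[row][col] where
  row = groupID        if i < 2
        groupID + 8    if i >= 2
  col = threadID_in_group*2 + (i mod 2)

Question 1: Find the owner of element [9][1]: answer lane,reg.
4,3

r=9→G=1,rhi=1  c=1→T=0,p=1
L=1*4+0=4  i=1*2+1=3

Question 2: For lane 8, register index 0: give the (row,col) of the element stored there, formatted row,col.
8: gr=2,th=0
[0] (2+0,0*2+0) = (2,0)

2,0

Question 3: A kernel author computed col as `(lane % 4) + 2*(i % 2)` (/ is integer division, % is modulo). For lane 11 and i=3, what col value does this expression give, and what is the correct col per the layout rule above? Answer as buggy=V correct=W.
`(lane % 4) + 2*(i % 2)`[11,3]=>5
11: grp=2,tig=3
[3] (2+8,3*2+1) = (10,7)
col: 5 vs 7

buggy=5 correct=7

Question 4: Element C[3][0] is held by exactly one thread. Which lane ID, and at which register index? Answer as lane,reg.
r=3->g=3,rb=0  c=0->t=0,b0=0
L=3*4+0=12  i=0*2+0=0

12,0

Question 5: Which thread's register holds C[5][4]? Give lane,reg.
r=5⇒gr=5,Rb=0  c=4⇒th=2,odd=0
L=5*4+2=22  i=0*2+0=0

22,0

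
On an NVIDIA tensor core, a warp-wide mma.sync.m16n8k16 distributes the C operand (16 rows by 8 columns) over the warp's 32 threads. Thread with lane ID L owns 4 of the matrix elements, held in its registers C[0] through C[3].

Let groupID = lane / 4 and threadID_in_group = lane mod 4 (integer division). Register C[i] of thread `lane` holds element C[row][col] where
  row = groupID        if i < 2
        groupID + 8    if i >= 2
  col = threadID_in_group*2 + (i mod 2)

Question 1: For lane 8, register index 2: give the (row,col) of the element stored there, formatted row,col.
8: gr=2,th=0
[2] (2+8,0*2+0) = (10,0)

10,0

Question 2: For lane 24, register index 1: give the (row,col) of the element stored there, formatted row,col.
6,1

L=24→G=24>>2=6, T=24&3=0
[1]→row 6+0=6  col 0·2+1=1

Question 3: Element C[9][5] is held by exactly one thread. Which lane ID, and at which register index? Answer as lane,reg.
r:9=>grp=1,rB=1  c:5=>tig=2,lo=1
L=1*4+2=6  i=1*2+1=3

6,3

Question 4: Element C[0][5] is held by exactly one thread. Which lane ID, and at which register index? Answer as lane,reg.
2,1

r=0→G=0,rhi=0  c=5→T=2,p=1
L=0*4+2=2  i=0*2+1=1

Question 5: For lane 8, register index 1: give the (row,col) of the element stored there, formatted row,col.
2,1

lane 8=>8/4=2, 8 mod 4=0
i=1  r:2+0=>2  c:2·0+1=>1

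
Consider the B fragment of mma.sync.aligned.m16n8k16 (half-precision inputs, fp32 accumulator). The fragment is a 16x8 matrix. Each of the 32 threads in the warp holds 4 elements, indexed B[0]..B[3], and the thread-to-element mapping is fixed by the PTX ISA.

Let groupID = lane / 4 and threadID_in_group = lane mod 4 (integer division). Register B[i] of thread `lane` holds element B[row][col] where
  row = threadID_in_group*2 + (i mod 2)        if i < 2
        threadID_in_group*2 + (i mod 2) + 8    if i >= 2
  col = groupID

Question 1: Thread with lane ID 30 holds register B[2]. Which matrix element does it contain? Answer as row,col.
30: g=7,t=2
[2] (2*2+0+8,7) = (12,7)

12,7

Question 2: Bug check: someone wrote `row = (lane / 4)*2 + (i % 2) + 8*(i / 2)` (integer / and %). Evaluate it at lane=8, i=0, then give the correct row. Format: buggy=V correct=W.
`(lane / 4)*2 + (i % 2) + 8*(i / 2)`[8,0]->4
L=8->gid=8>>2=2, tid=8&3=0
[0]->row 0·2+0+0=0  col gid=2
row: 4 vs 0

buggy=4 correct=0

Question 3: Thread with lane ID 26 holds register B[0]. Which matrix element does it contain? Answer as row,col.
4,6

lane 26⇒26/4=6, 26 mod 4=2
i=0  r:2·2+0+0⇒4  c:6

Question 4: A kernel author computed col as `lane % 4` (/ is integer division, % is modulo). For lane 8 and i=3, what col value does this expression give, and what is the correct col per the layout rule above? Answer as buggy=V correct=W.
buggy=0 correct=2

`lane % 4`[8,3]⇒0
lane 8: gr=2 (8/4), th=0 (8%4)
i=3: r=0*2+1+8=9, c=gr=2
col: 0 vs 2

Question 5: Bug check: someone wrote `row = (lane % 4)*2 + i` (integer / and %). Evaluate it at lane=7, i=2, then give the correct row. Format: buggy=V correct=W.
`(lane % 4)*2 + i`[7,2]→8
7: G=1,T=3
[2] (3*2+0+8,1) = (14,1)
row: 8 vs 14

buggy=8 correct=14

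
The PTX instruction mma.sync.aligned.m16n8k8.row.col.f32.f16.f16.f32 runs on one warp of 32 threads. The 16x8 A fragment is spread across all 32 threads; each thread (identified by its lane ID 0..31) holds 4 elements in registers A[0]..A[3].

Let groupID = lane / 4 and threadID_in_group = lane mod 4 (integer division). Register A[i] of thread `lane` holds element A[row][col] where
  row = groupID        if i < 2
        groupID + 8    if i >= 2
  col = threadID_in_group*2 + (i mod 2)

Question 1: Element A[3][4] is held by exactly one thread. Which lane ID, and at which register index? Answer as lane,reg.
14,0

r=3->g=3,rb=0  c=4->t=2,b0=0
L=3*4+2=14  i=0*2+0=0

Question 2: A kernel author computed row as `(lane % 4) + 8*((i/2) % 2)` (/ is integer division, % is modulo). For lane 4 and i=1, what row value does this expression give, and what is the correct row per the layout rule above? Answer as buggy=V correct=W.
`(lane % 4) + 8*((i/2) % 2)`[4,1]->0
lane 4->4/4=1, 4 mod 4=0
i=1  r:1+0->1  c:2·0+1->1
row: 0 vs 1

buggy=0 correct=1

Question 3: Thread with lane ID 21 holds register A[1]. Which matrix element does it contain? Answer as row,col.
5,3

lane 21->21/4=5, 21 mod 4=1
i=1  r:5+0->5  c:2·1+1->3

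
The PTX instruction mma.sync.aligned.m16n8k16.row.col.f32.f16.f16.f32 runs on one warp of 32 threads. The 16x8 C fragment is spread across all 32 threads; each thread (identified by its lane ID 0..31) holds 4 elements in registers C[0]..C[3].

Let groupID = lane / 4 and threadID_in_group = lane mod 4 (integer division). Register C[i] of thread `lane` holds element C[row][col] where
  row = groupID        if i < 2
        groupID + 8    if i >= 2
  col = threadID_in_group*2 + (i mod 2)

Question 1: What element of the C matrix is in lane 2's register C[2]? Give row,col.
lane 2->2/4=0, 2 mod 4=2
i=2  r:0+8->8  c:2·2+0->4

8,4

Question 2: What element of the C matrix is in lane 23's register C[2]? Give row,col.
L=23->gid=23>>2=5, tid=23&3=3
[2]->row 5+8=13  col 3·2+0=6

13,6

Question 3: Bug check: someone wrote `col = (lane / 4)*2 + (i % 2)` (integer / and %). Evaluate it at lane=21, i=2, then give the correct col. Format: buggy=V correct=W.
buggy=10 correct=2

`(lane / 4)*2 + (i % 2)`[21,2]=>10
lane 21=>21/4=5, 21 mod 4=1
i=2  r:5+8=>13  c:2·1+0=>2
col: 10 vs 2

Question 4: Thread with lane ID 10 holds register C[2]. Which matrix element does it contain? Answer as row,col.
10: G=2,T=2
[2] (2+8,2*2+0) = (10,4)

10,4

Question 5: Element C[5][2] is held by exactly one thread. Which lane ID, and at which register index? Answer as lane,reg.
21,0

r:5=>grp=5,rB=0  c:2=>tig=1,lo=0
L=5*4+1=21  i=0*2+0=0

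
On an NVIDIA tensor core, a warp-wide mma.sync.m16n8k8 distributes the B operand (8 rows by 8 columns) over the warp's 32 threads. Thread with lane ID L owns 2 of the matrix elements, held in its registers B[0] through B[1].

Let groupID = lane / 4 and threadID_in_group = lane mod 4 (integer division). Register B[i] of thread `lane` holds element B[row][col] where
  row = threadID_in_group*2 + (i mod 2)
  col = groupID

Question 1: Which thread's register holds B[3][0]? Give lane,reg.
1,1

c: 0->gid=0  r: 3->tid=1,i&1=1
L=0*4+1=1  i=1=1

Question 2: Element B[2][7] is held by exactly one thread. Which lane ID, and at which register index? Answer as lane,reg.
29,0

c: 7->gid=7  r: 2->tid=1,i&1=0
L=7*4+1=29  i=0=0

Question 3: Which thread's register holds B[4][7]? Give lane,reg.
c=7→G=7  r=4→T=2,p=0
L=7*4+2=30  i=0=0

30,0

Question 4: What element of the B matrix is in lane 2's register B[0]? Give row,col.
lane 2: gr=0 (2/4), th=2 (2%4)
i=0: r=2*2+0=4, c=gr=0

4,0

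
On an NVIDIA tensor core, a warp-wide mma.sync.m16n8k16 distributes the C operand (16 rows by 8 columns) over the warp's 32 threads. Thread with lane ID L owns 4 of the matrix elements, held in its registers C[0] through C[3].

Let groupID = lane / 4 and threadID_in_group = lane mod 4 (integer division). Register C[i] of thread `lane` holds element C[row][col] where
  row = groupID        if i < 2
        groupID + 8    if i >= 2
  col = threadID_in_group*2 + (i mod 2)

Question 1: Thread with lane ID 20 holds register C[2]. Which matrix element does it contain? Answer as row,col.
13,0

20: gr=5,th=0
[2] (5+8,0*2+0) = (13,0)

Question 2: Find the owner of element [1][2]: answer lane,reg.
5,0

r=1⇒gr=1,Rb=0  c=2⇒th=1,odd=0
L=1*4+1=5  i=0*2+0=0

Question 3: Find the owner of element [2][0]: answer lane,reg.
8,0

r: 2->gid=2,r8=0  c: 0->tid=0,i&1=0
L=2*4+0=8  i=0*2+0=0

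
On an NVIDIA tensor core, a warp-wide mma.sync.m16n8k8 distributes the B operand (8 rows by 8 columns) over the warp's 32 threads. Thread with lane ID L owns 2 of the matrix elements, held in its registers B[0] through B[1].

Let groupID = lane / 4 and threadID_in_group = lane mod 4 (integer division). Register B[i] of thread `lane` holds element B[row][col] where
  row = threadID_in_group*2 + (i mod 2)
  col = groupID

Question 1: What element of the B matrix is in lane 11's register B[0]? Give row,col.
11: grp=2,tig=3
[0] (3*2+0,2) = (6,2)

6,2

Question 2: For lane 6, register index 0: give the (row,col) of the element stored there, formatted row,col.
4,1

L=6→G=6>>2=1, T=6&3=2
[0]→row 2·2+0=4  col G=1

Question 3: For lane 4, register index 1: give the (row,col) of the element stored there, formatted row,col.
1,1

lane 4->4/4=1, 4 mod 4=0
i=1  r:2·0+1->1  c:1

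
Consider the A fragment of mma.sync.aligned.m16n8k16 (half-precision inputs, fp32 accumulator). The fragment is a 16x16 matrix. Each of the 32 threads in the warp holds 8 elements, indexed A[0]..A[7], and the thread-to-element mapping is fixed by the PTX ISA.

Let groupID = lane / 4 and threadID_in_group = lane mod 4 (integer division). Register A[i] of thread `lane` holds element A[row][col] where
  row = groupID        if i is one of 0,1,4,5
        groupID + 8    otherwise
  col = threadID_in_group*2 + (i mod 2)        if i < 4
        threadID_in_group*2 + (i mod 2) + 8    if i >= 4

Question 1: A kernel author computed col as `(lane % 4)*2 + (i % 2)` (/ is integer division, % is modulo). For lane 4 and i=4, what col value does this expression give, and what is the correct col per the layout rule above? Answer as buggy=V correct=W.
buggy=0 correct=8

`(lane % 4)*2 + (i % 2)`[4,4]→0
L=4→G=4>>2=1, T=4&3=0
[4]→row 1+0=1  col 0·2+0+8=8
col: 0 vs 8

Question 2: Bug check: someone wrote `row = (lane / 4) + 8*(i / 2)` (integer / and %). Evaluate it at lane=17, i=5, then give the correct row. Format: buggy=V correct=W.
`(lane / 4) + 8*(i / 2)`[17,5]⇒20
lane 17⇒17/4=4, 17 mod 4=1
i=5  r:4+0⇒4  c:2·1+1+8⇒11
row: 20 vs 4

buggy=20 correct=4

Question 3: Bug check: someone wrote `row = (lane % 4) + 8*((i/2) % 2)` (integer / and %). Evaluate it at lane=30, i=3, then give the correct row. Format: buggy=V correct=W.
buggy=10 correct=15

`(lane % 4) + 8*((i/2) % 2)`[30,3]->10
lane 30: gid=7 (30/4), tid=2 (30%4)
i=3: r=7+8=15, c=2*2+1+0=5
row: 10 vs 15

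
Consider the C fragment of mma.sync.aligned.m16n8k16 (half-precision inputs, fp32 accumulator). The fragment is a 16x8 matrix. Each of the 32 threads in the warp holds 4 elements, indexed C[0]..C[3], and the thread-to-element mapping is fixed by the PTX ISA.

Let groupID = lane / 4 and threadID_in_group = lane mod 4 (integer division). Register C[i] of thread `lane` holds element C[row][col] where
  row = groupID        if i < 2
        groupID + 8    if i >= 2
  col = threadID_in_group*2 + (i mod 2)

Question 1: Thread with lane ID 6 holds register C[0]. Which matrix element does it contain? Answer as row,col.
lane 6: gid=1 (6/4), tid=2 (6%4)
i=0: r=1+0=1, c=2*2+0=4

1,4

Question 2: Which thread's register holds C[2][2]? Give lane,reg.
r=2⇒gr=2,Rb=0  c=2⇒th=1,odd=0
L=2*4+1=9  i=0*2+0=0

9,0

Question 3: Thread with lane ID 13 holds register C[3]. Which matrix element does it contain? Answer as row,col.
lane 13->13/4=3, 13 mod 4=1
i=3  r:3+8->11  c:2·1+1->3

11,3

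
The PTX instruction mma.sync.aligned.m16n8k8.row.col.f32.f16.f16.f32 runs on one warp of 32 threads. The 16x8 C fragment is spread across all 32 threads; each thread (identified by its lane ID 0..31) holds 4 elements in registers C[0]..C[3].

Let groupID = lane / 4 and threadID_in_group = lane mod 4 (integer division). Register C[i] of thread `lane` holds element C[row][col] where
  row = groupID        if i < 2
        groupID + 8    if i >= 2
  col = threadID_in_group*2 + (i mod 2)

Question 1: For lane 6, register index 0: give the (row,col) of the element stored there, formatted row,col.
1,4

lane 6→6/4=1, 6 mod 4=2
i=0  r:1+0→1  c:2·2+0→4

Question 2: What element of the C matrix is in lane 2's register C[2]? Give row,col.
8,4

L=2->gid=2>>2=0, tid=2&3=2
[2]->row 0+8=8  col 2·2+0=4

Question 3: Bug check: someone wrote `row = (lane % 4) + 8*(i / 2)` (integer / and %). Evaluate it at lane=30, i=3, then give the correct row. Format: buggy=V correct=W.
buggy=10 correct=15

`(lane % 4) + 8*(i / 2)`[30,3]->10
30: g=7,t=2
[3] (7+8,2*2+1) = (15,5)
row: 10 vs 15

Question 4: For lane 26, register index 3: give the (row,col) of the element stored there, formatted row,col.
14,5

26: gid=6,tid=2
[3] (6+8,2*2+1) = (14,5)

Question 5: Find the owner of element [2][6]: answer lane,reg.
r=2→G=2,rhi=0  c=6→T=3,p=0
L=2*4+3=11  i=0*2+0=0

11,0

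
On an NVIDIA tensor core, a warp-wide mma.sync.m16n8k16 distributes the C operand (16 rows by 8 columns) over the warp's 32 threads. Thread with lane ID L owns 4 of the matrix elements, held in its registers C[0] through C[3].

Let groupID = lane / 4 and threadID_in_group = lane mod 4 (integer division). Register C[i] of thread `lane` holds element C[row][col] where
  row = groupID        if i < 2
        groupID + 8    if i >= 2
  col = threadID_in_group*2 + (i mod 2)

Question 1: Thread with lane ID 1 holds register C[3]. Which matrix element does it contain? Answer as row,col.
lane 1: G=0 (1/4), T=1 (1%4)
i=3: r=0+8=8, c=1*2+1=3

8,3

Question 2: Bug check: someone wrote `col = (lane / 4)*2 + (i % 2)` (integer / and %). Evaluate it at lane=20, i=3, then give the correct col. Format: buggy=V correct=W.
`(lane / 4)*2 + (i % 2)`[20,3]=>11
lane 20=>20/4=5, 20 mod 4=0
i=3  r:5+8=>13  c:2·0+1=>1
col: 11 vs 1

buggy=11 correct=1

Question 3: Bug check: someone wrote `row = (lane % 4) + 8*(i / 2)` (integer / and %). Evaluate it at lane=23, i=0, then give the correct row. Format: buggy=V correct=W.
`(lane % 4) + 8*(i / 2)`[23,0]->3
23: gid=5,tid=3
[0] (5+0,3*2+0) = (5,6)
row: 3 vs 5

buggy=3 correct=5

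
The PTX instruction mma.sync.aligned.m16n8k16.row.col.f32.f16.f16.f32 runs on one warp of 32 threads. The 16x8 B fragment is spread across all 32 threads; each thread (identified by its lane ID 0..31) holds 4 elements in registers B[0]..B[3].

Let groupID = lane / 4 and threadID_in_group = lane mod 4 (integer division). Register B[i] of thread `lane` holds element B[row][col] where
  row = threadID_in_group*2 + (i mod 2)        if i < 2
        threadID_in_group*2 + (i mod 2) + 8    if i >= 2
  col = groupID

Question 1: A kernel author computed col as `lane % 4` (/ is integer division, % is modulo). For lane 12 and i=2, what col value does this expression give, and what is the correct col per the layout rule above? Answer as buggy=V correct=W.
`lane % 4`[12,2]→0
lane 12: G=3 (12/4), T=0 (12%4)
i=2: r=0*2+0+8=8, c=G=3
col: 0 vs 3

buggy=0 correct=3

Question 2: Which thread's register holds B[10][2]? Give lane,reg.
c:2=>grp=2  r:10=>rB=1,tig=1,lo=0
L=2*4+1=9  i=1*2+0=2

9,2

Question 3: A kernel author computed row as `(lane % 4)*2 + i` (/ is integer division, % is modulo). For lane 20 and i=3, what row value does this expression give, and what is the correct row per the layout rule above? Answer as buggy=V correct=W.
`(lane % 4)*2 + i`[20,3]⇒3
lane 20: gr=5 (20/4), th=0 (20%4)
i=3: r=0*2+1+8=9, c=gr=5
row: 3 vs 9

buggy=3 correct=9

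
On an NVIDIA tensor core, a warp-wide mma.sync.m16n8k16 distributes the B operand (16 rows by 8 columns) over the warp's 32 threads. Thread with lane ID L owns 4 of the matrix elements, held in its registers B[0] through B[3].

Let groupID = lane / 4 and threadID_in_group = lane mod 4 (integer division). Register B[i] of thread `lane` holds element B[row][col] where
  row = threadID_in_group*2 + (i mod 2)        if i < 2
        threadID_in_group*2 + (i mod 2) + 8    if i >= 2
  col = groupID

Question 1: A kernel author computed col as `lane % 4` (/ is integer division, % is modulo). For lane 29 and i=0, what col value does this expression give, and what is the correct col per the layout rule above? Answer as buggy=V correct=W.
buggy=1 correct=7

`lane % 4`[29,0]→1
29: G=7,T=1
[0] (1*2+0+0,7) = (2,7)
col: 1 vs 7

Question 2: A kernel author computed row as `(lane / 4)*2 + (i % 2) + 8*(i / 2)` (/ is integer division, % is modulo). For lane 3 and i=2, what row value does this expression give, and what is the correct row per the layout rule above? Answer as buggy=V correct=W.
`(lane / 4)*2 + (i % 2) + 8*(i / 2)`[3,2]->8
lane 3: g=0 (3/4), t=3 (3%4)
i=2: r=3*2+0+8=14, c=g=0
row: 8 vs 14

buggy=8 correct=14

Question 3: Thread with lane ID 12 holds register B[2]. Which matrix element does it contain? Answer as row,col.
8,3

12: gr=3,th=0
[2] (0*2+0+8,3) = (8,3)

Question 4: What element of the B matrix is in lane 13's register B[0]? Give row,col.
2,3

13: grp=3,tig=1
[0] (1*2+0+0,3) = (2,3)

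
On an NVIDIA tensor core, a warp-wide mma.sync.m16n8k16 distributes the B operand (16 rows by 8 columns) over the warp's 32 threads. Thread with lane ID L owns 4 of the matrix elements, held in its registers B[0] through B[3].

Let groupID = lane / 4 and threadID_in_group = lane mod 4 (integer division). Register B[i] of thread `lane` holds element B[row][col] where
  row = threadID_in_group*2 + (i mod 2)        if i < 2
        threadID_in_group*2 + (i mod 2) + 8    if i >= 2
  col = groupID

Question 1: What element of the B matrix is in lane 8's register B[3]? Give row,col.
9,2

L=8->gid=8>>2=2, tid=8&3=0
[3]->row 0·2+1+8=9  col gid=2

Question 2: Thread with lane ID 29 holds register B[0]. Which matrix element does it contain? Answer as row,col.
lane 29→29/4=7, 29 mod 4=1
i=0  r:2·1+0+0→2  c:7

2,7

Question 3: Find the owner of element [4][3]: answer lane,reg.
14,0

c=3->g=3  r=4->rb=0,t=2,b0=0
L=3*4+2=14  i=0*2+0=0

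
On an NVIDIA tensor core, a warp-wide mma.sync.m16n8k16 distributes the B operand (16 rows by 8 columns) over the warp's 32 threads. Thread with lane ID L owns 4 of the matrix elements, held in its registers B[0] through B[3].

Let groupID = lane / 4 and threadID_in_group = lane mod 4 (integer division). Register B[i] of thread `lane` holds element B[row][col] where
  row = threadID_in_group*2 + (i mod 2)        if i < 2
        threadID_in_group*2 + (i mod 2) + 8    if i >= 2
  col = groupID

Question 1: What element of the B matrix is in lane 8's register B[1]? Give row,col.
1,2

lane 8: gid=2 (8/4), tid=0 (8%4)
i=1: r=0*2+1+0=1, c=gid=2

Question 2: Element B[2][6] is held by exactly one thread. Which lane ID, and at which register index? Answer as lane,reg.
25,0

c=6⇒gr=6  r=2⇒Rb=0,th=1,odd=0
L=6*4+1=25  i=0*2+0=0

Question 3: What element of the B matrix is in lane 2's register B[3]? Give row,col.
lane 2: G=0 (2/4), T=2 (2%4)
i=3: r=2*2+1+8=13, c=G=0

13,0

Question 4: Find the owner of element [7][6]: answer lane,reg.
c:6=>grp=6  r:7=>rB=0,tig=3,lo=1
L=6*4+3=27  i=0*2+1=1

27,1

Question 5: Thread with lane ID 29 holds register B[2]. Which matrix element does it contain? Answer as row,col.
lane 29: gid=7 (29/4), tid=1 (29%4)
i=2: r=1*2+0+8=10, c=gid=7

10,7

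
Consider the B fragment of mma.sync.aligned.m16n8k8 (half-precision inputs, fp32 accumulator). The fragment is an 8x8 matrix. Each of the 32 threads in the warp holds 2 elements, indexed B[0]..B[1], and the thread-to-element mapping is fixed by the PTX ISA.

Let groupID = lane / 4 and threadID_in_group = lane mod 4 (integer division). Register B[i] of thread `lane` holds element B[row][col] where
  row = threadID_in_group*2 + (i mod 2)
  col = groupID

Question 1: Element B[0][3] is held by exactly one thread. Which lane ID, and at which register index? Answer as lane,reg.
c=3⇒gr=3  r=0⇒th=0,odd=0
L=3*4+0=12  i=0=0

12,0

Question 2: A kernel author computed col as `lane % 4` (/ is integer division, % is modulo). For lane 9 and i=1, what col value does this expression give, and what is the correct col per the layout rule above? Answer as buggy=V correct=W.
buggy=1 correct=2

`lane % 4`[9,1]->1
9: g=2,t=1
[1] (1*2+1,2) = (3,2)
col: 1 vs 2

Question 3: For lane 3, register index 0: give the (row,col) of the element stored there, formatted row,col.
6,0

3: g=0,t=3
[0] (3*2+0,0) = (6,0)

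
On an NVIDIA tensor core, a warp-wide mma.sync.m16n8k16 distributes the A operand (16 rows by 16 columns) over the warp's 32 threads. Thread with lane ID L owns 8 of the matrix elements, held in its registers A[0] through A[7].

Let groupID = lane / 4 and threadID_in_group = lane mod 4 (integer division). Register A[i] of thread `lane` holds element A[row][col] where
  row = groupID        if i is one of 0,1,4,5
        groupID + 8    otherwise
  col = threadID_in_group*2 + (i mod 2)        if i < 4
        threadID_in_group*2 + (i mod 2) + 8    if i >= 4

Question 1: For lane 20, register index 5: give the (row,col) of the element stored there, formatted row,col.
L=20⇒gr=20>>2=5, th=20&3=0
[5]⇒row 5+0=5  col 0·2+1+8=9

5,9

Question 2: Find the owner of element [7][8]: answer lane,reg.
r: 7->gid=7,r8=0  c: 8->c8=1,tid=0,i&1=0
L=7*4+0=28  i=1*4+0*2+0=4

28,4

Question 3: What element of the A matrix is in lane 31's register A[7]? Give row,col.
15,15

lane 31→31/4=7, 31 mod 4=3
i=7  r:7+8→15  c:2·3+1+8→15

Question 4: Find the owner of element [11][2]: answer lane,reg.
r=11→G=3,rhi=1  c=2→chi=0,T=1,p=0
L=3*4+1=13  i=0*4+1*2+0=2

13,2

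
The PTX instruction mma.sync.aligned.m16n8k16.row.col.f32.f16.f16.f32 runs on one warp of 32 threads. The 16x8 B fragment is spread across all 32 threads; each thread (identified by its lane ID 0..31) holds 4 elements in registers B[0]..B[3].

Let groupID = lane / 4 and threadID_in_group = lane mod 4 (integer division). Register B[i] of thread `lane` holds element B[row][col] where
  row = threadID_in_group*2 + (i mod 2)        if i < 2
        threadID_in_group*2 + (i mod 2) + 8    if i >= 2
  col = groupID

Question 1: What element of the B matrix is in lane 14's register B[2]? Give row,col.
12,3

lane 14->14/4=3, 14 mod 4=2
i=2  r:2·2+0+8->12  c:3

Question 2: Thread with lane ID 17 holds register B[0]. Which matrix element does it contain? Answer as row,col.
lane 17=>17/4=4, 17 mod 4=1
i=0  r:2·1+0+0=>2  c:4

2,4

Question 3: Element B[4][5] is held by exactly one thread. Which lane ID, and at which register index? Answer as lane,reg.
c:5=>grp=5  r:4=>rB=0,tig=2,lo=0
L=5*4+2=22  i=0*2+0=0

22,0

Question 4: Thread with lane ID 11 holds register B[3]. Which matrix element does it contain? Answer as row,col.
L=11⇒gr=11>>2=2, th=11&3=3
[3]⇒row 3·2+1+8=15  col gr=2

15,2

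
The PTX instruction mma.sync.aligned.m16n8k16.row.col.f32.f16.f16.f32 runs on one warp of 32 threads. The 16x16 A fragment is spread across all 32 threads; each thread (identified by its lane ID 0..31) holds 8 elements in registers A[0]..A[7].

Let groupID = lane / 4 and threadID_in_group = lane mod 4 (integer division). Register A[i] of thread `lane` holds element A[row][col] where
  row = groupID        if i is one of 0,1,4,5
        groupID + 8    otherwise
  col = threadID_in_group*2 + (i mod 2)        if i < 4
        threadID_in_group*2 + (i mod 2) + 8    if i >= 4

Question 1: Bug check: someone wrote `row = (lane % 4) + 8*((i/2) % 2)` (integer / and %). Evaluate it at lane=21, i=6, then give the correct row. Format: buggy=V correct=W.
`(lane % 4) + 8*((i/2) % 2)`[21,6]->9
lane 21: g=5 (21/4), t=1 (21%4)
i=6: r=5+8=13, c=1*2+0+8=10
row: 9 vs 13

buggy=9 correct=13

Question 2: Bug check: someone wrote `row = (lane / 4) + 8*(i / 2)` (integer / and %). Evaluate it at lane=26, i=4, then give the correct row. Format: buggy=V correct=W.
`(lane / 4) + 8*(i / 2)`[26,4]->22
26: gid=6,tid=2
[4] (6+0,2*2+0+8) = (6,12)
row: 22 vs 6

buggy=22 correct=6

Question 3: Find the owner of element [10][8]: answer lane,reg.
8,6

r:10=>grp=2,rB=1  c:8=>cB=1,tig=0,lo=0
L=2*4+0=8  i=1*4+1*2+0=6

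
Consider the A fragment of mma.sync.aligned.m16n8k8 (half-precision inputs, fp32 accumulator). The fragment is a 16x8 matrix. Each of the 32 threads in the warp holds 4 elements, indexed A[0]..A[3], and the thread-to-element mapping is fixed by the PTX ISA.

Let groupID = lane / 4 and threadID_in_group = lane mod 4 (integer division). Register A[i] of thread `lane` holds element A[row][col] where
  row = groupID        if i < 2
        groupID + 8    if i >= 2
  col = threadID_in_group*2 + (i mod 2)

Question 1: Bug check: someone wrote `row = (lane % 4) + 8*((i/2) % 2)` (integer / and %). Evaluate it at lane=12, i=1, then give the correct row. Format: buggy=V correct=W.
buggy=0 correct=3

`(lane % 4) + 8*((i/2) % 2)`[12,1]=>0
lane 12=>12/4=3, 12 mod 4=0
i=1  r:3+0=>3  c:2·0+1=>1
row: 0 vs 3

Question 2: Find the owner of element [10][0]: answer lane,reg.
8,2

r=10→G=2,rhi=1  c=0→T=0,p=0
L=2*4+0=8  i=1*2+0=2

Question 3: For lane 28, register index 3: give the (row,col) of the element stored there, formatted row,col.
15,1

lane 28->28/4=7, 28 mod 4=0
i=3  r:7+8->15  c:2·0+1->1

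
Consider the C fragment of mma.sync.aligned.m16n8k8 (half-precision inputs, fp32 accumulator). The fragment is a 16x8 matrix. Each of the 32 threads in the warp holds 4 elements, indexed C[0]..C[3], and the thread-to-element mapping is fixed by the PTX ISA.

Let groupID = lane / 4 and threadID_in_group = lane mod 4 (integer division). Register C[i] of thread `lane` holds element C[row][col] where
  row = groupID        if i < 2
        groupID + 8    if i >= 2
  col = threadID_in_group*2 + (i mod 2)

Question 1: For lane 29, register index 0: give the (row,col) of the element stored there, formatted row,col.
7,2

lane 29→29/4=7, 29 mod 4=1
i=0  r:7+0→7  c:2·1+0→2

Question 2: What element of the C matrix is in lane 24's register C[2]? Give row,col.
14,0

lane 24: gid=6 (24/4), tid=0 (24%4)
i=2: r=6+8=14, c=0*2+0=0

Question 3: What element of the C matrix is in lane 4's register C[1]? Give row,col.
lane 4: G=1 (4/4), T=0 (4%4)
i=1: r=1+0=1, c=0*2+1=1

1,1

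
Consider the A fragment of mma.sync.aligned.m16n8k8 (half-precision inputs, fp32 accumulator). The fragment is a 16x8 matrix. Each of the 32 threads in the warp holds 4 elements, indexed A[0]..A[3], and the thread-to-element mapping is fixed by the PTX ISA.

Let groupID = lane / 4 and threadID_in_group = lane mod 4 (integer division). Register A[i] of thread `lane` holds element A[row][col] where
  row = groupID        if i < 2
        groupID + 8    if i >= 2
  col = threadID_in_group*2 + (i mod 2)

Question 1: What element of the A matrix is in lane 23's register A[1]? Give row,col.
23: g=5,t=3
[1] (5+0,3*2+1) = (5,7)

5,7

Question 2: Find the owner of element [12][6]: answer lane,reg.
19,2

r:12=>grp=4,rB=1  c:6=>tig=3,lo=0
L=4*4+3=19  i=1*2+0=2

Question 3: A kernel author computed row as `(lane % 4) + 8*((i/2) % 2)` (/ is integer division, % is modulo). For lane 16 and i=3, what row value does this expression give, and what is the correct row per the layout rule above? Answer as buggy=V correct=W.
buggy=8 correct=12

`(lane % 4) + 8*((i/2) % 2)`[16,3]=>8
16: grp=4,tig=0
[3] (4+8,0*2+1) = (12,1)
row: 8 vs 12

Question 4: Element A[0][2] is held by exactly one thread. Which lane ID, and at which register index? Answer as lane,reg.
r=0⇒gr=0,Rb=0  c=2⇒th=1,odd=0
L=0*4+1=1  i=0*2+0=0

1,0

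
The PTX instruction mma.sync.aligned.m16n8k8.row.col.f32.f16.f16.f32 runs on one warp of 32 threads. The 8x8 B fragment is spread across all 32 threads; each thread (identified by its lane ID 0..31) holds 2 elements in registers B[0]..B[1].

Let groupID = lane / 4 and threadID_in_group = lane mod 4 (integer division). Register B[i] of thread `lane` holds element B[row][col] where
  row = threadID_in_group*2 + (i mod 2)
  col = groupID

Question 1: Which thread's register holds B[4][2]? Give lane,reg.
10,0

c=2→G=2  r=4→T=2,p=0
L=2*4+2=10  i=0=0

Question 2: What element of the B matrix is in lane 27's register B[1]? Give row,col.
7,6

27: grp=6,tig=3
[1] (3*2+1,6) = (7,6)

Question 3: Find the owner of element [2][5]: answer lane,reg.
c=5->g=5  r=2->t=1,b0=0
L=5*4+1=21  i=0=0

21,0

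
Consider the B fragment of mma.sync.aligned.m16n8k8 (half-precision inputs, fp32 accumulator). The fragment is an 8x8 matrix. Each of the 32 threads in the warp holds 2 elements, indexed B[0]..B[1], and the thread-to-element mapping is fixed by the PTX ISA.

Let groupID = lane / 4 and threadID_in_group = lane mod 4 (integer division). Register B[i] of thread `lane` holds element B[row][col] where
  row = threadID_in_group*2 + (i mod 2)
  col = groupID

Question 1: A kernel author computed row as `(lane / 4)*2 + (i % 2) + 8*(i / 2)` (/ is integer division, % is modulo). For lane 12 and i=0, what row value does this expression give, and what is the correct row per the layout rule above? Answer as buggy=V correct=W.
buggy=6 correct=0

`(lane / 4)*2 + (i % 2) + 8*(i / 2)`[12,0]->6
lane 12: g=3 (12/4), t=0 (12%4)
i=0: r=0*2+0=0, c=g=3
row: 6 vs 0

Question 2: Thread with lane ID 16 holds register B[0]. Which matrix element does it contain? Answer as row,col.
0,4

L=16⇒gr=16>>2=4, th=16&3=0
[0]⇒row 0·2+0=0  col gr=4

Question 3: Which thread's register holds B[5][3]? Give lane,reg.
14,1

c=3->g=3  r=5->t=2,b0=1
L=3*4+2=14  i=1=1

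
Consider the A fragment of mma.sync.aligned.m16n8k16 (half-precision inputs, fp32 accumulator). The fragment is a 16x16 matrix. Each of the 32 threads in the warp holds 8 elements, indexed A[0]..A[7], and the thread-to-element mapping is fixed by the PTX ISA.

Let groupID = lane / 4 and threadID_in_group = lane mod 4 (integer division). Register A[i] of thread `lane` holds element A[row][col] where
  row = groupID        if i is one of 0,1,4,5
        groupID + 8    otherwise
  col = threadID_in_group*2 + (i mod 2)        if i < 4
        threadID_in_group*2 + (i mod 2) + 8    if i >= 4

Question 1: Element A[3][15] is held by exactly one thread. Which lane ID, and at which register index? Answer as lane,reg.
r:3=>grp=3,rB=0  c:15=>cB=1,tig=3,lo=1
L=3*4+3=15  i=1*4+0*2+1=5

15,5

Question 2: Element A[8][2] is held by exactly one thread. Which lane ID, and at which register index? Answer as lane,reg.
1,2

r=8->g=0,rb=1  c=2->cb=0,t=1,b0=0
L=0*4+1=1  i=0*4+1*2+0=2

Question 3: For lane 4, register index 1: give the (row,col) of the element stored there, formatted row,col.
lane 4: gid=1 (4/4), tid=0 (4%4)
i=1: r=1+0=1, c=0*2+1+0=1

1,1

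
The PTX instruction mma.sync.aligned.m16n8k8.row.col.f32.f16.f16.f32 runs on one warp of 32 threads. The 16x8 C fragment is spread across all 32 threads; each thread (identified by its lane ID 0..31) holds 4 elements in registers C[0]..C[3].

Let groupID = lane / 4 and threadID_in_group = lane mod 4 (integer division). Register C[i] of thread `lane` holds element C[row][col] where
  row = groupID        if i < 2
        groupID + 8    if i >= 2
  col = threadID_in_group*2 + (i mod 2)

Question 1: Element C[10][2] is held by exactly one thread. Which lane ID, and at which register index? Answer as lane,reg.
9,2

r=10→G=2,rhi=1  c=2→T=1,p=0
L=2*4+1=9  i=1*2+0=2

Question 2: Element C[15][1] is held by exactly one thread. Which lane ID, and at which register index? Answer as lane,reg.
28,3

r=15⇒gr=7,Rb=1  c=1⇒th=0,odd=1
L=7*4+0=28  i=1*2+1=3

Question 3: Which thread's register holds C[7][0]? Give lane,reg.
28,0

r=7→G=7,rhi=0  c=0→T=0,p=0
L=7*4+0=28  i=0*2+0=0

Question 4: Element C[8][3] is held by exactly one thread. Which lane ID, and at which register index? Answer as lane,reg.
r=8⇒gr=0,Rb=1  c=3⇒th=1,odd=1
L=0*4+1=1  i=1*2+1=3

1,3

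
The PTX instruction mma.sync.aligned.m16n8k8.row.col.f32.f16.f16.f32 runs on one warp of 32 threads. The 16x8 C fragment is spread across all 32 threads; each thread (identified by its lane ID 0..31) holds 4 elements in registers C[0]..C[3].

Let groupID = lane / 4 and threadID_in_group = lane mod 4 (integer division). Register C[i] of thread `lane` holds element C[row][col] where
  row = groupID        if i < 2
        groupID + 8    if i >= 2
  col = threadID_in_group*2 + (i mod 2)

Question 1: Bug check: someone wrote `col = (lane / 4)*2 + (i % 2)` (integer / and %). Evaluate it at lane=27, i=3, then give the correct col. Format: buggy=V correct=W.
`(lane / 4)*2 + (i % 2)`[27,3]⇒13
lane 27: gr=6 (27/4), th=3 (27%4)
i=3: r=6+8=14, c=3*2+1=7
col: 13 vs 7

buggy=13 correct=7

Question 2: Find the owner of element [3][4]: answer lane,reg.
r=3->g=3,rb=0  c=4->t=2,b0=0
L=3*4+2=14  i=0*2+0=0

14,0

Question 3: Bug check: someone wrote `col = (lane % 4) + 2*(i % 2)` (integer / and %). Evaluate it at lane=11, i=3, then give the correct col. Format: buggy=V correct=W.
buggy=5 correct=7

`(lane % 4) + 2*(i % 2)`[11,3]->5
L=11->gid=11>>2=2, tid=11&3=3
[3]->row 2+8=10  col 3·2+1=7
col: 5 vs 7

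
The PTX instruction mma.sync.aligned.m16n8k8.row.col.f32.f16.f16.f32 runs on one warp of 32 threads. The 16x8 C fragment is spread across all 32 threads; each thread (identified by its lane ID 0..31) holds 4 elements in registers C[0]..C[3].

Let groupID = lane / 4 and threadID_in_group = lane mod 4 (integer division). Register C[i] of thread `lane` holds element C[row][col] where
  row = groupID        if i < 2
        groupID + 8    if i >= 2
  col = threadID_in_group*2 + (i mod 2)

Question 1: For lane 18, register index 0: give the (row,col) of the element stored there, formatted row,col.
18: G=4,T=2
[0] (4+0,2*2+0) = (4,4)

4,4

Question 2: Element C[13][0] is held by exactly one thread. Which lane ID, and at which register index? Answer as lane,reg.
r=13→G=5,rhi=1  c=0→T=0,p=0
L=5*4+0=20  i=1*2+0=2

20,2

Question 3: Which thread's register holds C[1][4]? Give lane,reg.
r=1⇒gr=1,Rb=0  c=4⇒th=2,odd=0
L=1*4+2=6  i=0*2+0=0

6,0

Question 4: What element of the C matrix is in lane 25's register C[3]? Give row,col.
lane 25: g=6 (25/4), t=1 (25%4)
i=3: r=6+8=14, c=1*2+1=3

14,3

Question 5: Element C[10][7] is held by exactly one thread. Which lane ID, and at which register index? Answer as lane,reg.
r=10→G=2,rhi=1  c=7→T=3,p=1
L=2*4+3=11  i=1*2+1=3

11,3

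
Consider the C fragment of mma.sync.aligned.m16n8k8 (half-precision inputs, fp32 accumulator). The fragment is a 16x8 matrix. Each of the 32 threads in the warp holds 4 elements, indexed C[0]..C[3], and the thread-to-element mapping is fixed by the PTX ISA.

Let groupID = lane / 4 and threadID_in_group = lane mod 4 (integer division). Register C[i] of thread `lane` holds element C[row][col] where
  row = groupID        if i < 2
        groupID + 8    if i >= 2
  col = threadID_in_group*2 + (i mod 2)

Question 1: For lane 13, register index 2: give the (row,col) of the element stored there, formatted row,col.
13: gid=3,tid=1
[2] (3+8,1*2+0) = (11,2)

11,2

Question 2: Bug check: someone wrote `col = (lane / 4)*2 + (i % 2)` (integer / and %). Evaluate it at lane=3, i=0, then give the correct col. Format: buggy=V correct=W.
`(lane / 4)*2 + (i % 2)`[3,0]→0
lane 3→3/4=0, 3 mod 4=3
i=0  r:0+0→0  c:2·3+0→6
col: 0 vs 6

buggy=0 correct=6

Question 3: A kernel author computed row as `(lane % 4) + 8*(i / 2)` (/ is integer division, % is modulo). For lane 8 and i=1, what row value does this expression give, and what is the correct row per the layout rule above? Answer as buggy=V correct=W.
buggy=0 correct=2

`(lane % 4) + 8*(i / 2)`[8,1]=>0
lane 8=>8/4=2, 8 mod 4=0
i=1  r:2+0=>2  c:2·0+1=>1
row: 0 vs 2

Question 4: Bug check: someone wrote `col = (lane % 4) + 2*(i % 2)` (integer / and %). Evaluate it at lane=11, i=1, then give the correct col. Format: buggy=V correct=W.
`(lane % 4) + 2*(i % 2)`[11,1]⇒5
lane 11⇒11/4=2, 11 mod 4=3
i=1  r:2+0⇒2  c:2·3+1⇒7
col: 5 vs 7

buggy=5 correct=7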